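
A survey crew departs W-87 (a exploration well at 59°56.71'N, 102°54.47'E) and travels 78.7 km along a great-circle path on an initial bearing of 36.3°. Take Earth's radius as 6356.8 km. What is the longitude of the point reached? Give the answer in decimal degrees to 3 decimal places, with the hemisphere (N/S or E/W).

W-87: φ = +59.94517°, λ = +102.90783°
δ = d/R = 78.7/6356.8 = 0.012380 rad
φ₂ = arcsin(sin φ₁ cos δ + cos φ₁ sin δ cos θ)
   = arcsin(0.86555·0.99992 + 0.50083·0.01238·0.80593) = 60.51414°
λ₂ = λ₁ + atan2(sin θ sin δ cos φ₁, cos δ − sin φ₁ sin φ₂) = 103.76102°

103.761°E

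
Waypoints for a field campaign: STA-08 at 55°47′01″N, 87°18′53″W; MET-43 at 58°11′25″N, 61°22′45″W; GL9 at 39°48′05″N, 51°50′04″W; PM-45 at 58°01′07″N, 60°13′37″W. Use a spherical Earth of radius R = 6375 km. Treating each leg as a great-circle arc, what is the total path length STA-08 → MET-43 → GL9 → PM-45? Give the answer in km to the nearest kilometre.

STA-08: φ = +55.78361°, λ = -87.31472°
MET-43: φ = +58.19028°, λ = -61.37917°
GL9: φ = +39.80139°, λ = -51.83444°
PM-45: φ = +58.01861°, λ = -60.22694°
STA-08→MET-43: c = 0.248564 rad, d = 1584.60 km
MET-43→GL9: c = 0.338267 rad, d = 2156.45 km
GL9→PM-45: c = 0.331606 rad, d = 2113.99 km
Total = 1584.60 + 2156.45 + 2113.99 = 5855.04 km

5855 km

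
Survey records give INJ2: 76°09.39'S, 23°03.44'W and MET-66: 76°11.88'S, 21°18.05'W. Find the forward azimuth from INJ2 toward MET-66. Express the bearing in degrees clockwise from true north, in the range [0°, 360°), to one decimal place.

96.5°

INJ2: φ = -76.15650°, λ = -23.05733°
MET-66: φ = -76.19800°, λ = -21.30083°
Δλ = 1.7565°
y = sin Δλ · cos φ₂ = 0.007313
x = cos φ₁ sin φ₂ − sin φ₁ cos φ₂ cos Δλ = -0.000833
θ = atan2(y, x) = 96.5000° → 96.5000° (mod 360°)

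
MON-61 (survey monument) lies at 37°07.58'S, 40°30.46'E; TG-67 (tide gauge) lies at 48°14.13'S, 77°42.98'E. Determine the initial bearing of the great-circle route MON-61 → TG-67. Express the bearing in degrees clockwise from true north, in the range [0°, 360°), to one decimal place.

MON-61: φ = -37.12633°, λ = +40.50767°
TG-67: φ = -48.23550°, λ = +77.71633°
Δλ = 37.2087°
y = sin Δλ · cos φ₂ = 0.402786
x = cos φ₁ sin φ₂ − sin φ₁ cos φ₂ cos Δλ = -0.274515
θ = atan2(y, x) = 124.2761° → 124.2761° (mod 360°)

124.3°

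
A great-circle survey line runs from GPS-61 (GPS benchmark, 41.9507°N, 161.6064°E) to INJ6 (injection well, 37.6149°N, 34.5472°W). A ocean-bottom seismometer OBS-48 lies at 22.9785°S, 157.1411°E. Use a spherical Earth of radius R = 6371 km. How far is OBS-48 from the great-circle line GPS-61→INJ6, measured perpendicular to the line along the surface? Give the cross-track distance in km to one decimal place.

δ₁₃ = central angle GPS-61→OBS-48 = 1.135522 rad  (haversine)
θ₁₃ = bearing GPS-61→OBS-48 = 184.534°,  θ₁₂ = bearing GPS-61→INJ6 = 12.896°
dₓₜ = R·arcsin(sin δ₁₃ · sin(θ₁₃ − θ₁₂)) = 6371·arcsin(0.90675·sin(171.638°)) = 842.572 km
|dₓₜ| = 842.572 km

842.6 km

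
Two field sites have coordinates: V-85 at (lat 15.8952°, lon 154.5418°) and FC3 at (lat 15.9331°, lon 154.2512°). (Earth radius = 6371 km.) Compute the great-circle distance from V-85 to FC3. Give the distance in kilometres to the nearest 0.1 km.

31.4 km

Δφ = 0.0379°,  Δλ = -0.2906°
a = sin²(Δφ/2) + cos φ₁ cos φ₂ sin²(Δλ/2) = 0.000006
c = 2·arcsin(√a) = 0.004922 rad = 0.2820°
d = R·c = 6371 × 0.004922 = 31.4 km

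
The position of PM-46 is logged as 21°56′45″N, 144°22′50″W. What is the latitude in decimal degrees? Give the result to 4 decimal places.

21.9458°N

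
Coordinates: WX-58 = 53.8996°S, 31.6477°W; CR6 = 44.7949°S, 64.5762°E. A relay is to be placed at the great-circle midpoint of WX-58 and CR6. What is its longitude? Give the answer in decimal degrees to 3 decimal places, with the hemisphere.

22.367°E

Bx = cos φ₂ cos Δλ = -0.076934,  By = cos φ₂ sin Δλ = 0.705451
φₘ = atan2(sin φ₁ + sin φ₂, √((cos φ₁ + Bx)² + By²)) = -60.04121°
λₘ = λ₁ + atan2(By, cos φ₁ + Bx) = 22.36677°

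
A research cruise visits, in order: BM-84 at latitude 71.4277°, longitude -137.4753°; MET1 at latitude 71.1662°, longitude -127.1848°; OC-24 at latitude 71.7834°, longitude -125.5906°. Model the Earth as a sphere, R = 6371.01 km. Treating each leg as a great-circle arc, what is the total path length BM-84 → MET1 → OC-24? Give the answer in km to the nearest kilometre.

BM-84→MET1: c = 0.057702 rad, d = 367.62 km
MET1→OC-24: c = 0.013934 rad, d = 88.78 km
Total = 367.62 + 88.78 = 456.40 km

456 km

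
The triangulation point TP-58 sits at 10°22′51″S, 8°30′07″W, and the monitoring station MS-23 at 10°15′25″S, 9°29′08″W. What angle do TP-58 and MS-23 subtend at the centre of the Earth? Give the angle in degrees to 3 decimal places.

TP-58: φ = -10.38083°, λ = -8.50194°
MS-23: φ = -10.25694°, λ = -9.48556°
Δφ = 0.1239°,  Δλ = -0.9836°
a = sin²(Δφ/2) + cos φ₁ cos φ₂ sin²(Δλ/2) = 0.000072
c = 2·arcsin(√a) = 0.017027 rad = 0.9756°

0.976°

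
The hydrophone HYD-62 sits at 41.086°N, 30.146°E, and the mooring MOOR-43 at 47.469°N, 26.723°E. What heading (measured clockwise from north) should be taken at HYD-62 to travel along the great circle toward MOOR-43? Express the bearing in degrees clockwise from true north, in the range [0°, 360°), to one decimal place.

Δλ = -3.4230°
y = sin Δλ · cos φ₂ = -0.040361
x = cos φ₁ sin φ₂ − sin φ₁ cos φ₂ cos Δλ = 0.111967
θ = atan2(y, x) = -19.8230° → 340.1770° (mod 360°)

340.2°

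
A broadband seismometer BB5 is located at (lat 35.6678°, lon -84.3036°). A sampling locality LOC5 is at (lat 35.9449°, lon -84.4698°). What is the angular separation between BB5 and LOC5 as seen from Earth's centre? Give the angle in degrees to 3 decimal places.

0.308°

Δφ = 0.2771°,  Δλ = -0.1662°
a = sin²(Δφ/2) + cos φ₁ cos φ₂ sin²(Δλ/2) = 0.000007
c = 2·arcsin(√a) = 0.005378 rad = 0.3081°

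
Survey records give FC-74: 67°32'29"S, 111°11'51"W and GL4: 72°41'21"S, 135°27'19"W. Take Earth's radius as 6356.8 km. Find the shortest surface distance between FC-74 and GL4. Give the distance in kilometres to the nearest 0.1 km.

1067.6 km

FC-74: φ = -67.54139°, λ = -111.19750°
GL4: φ = -72.68917°, λ = -135.45528°
Δφ = -5.1478°,  Δλ = -24.2578°
a = sin²(Δφ/2) + cos φ₁ cos φ₂ sin²(Δλ/2) = 0.007035
c = 2·arcsin(√a) = 0.167946 rad = 9.6226°
d = R·c = 6356.8 × 0.167946 = 1067.6 km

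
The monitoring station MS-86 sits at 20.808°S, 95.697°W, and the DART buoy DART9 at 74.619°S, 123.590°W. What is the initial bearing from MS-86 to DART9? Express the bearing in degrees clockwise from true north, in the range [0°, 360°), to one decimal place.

188.6°

Δλ = -27.8930°
y = sin Δλ · cos φ₂ = -0.124083
x = cos φ₁ sin φ₂ − sin φ₁ cos φ₂ cos Δλ = -0.818020
θ = atan2(y, x) = -171.3747° → 188.6253° (mod 360°)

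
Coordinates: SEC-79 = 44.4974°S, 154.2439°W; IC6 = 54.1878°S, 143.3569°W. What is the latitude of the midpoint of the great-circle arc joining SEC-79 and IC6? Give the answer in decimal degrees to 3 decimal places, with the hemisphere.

Bx = cos φ₂ cos Δλ = 0.574599,  By = cos φ₂ sin Δλ = 0.110515
φₘ = atan2(sin φ₁ + sin φ₂, √((cos φ₁ + Bx)² + By²)) = -49.46931°
λₘ = λ₁ + atan2(By, cos φ₁ + Bx) = -149.33927°

49.469°S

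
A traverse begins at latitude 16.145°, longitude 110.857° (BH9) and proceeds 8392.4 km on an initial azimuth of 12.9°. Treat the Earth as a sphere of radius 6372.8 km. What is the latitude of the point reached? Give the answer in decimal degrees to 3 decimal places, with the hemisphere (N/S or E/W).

77.460°N

δ = d/R = 8392.4/6372.8 = 1.316909 rad
φ₂ = arcsin(sin φ₁ cos δ + cos φ₁ sin δ cos θ)
   = arcsin(0.27807·0.25117 + 0.96056·0.96794·0.97476) = 77.46000°
λ₂ = λ₁ + atan2(sin θ sin δ cos φ₁, cos δ − sin φ₁ sin φ₂) = -153.56624°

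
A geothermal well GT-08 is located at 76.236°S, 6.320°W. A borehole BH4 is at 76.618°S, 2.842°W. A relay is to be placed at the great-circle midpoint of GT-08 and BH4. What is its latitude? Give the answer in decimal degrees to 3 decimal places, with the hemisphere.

76.433°S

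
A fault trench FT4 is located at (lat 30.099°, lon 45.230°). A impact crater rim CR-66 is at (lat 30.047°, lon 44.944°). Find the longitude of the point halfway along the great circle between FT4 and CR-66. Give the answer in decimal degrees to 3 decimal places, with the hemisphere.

45.087°E

Bx = cos φ₂ cos Δλ = 0.865604,  By = cos φ₂ sin Δλ = -0.004321
φₘ = atan2(sin φ₁ + sin φ₂, √((cos φ₁ + Bx)² + By²)) = 30.07308°
λₘ = λ₁ + atan2(By, cos φ₁ + Bx) = 45.08696°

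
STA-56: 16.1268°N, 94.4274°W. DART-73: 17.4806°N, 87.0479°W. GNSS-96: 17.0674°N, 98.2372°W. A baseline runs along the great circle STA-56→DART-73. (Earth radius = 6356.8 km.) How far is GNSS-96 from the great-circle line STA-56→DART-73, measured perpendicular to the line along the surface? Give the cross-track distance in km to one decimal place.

189.1 km

δ₁₃ = central angle STA-56→GNSS-96 = 0.065802 rad  (haversine)
θ₁₃ = bearing STA-56→GNSS-96 = 284.986°,  θ₁₂ = bearing STA-56→DART-73 = 78.098°
dₓₜ = R·arcsin(sin δ₁₃ · sin(θ₁₃ − θ₁₂)) = 6356.8·arcsin(0.06575·sin(206.887°)) = -189.058 km
|dₓₜ| = 189.058 km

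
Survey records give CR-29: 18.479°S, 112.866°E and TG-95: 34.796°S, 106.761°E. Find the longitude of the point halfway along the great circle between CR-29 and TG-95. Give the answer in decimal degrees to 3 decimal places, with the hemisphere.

110.033°E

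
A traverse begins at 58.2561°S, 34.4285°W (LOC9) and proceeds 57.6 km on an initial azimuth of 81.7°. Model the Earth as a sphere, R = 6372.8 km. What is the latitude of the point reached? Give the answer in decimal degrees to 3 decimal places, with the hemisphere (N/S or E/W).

δ = d/R = 57.6/6372.8 = 0.009038 rad
φ₂ = arcsin(sin φ₁ cos δ + cos φ₁ sin δ cos θ)
   = arcsin(-0.85041·0.99996 + 0.52612·0.00904·0.14436) = -58.17765°
λ₂ = λ₁ + atan2(sin θ sin δ cos φ₁, cos δ − sin φ₁ sin φ₂) = -33.45663°

58.178°S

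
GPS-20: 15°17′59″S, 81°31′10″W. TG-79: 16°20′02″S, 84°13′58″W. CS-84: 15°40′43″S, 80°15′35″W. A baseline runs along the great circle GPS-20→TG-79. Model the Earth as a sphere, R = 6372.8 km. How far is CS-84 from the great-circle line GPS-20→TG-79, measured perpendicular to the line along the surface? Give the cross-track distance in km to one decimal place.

GPS-20: φ = -15.29972°, λ = -81.51944°
TG-79: φ = -16.33389°, λ = -84.23278°
CS-84: φ = -15.67861°, λ = -80.25972°
δ₁₃ = central angle GPS-20→CS-84 = 0.022196 rad  (haversine)
θ₁₃ = bearing GPS-20→CS-84 = 107.501°,  θ₁₂ = bearing GPS-20→TG-79 = 248.024°
dₓₜ = R·arcsin(sin δ₁₃ · sin(θ₁₃ − θ₁₂)) = 6372.8·arcsin(0.02219·sin(-140.522°)) = -89.925 km
|dₓₜ| = 89.925 km

89.9 km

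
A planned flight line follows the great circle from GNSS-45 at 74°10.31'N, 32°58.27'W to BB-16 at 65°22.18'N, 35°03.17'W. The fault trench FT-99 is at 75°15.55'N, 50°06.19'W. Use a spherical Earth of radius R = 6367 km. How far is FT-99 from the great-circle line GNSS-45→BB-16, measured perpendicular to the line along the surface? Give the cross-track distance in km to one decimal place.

494.1 km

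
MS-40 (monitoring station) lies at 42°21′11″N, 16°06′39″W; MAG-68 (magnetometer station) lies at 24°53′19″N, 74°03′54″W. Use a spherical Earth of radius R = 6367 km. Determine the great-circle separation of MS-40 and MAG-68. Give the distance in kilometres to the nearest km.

5586 km

MS-40: φ = +42.35306°, λ = -16.11083°
MAG-68: φ = +24.88861°, λ = -74.06500°
Δφ = -17.4644°,  Δλ = -57.9542°
a = sin²(Δφ/2) + cos φ₁ cos φ₂ sin²(Δλ/2) = 0.180386
c = 2·arcsin(√a) = 0.877302 rad = 50.2657°
d = R·c = 6367 × 0.877302 = 5585.8 km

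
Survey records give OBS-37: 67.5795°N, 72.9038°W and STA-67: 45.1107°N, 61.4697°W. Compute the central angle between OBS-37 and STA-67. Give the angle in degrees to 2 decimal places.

Δφ = -22.4688°,  Δλ = 11.4341°
a = sin²(Δφ/2) + cos φ₁ cos φ₂ sin²(Δλ/2) = 0.040627
c = 2·arcsin(√a) = 0.405904 rad = 23.2566°

23.26°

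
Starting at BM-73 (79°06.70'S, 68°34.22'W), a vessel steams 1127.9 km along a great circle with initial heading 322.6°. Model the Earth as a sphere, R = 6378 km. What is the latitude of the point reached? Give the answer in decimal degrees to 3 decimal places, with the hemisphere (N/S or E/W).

BM-73: φ = -79.11167°, λ = -68.57033°
δ = d/R = 1127.9/6378 = 0.176842 rad
φ₂ = arcsin(sin φ₁ cos δ + cos φ₁ sin δ cos θ)
   = arcsin(-0.98200·0.98440 + 0.18890·0.17592·0.79441) = -70.09914°
λ₂ = λ₁ + atan2(sin θ sin δ cos φ₁, cos δ − sin φ₁ sin φ₂) = -86.86496°

70.099°S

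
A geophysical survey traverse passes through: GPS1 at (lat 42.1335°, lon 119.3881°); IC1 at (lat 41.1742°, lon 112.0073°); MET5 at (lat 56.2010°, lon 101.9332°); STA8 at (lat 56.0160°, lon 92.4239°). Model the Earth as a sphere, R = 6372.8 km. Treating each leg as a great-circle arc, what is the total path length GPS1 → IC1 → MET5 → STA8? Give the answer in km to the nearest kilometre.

GPS1→IC1: c = 0.097663 rad, d = 622.39 km
IC1→MET5: c = 0.286110 rad, d = 1823.32 km
MET5→STA8: c = 0.092531 rad, d = 589.68 km
Total = 622.39 + 1823.32 + 589.68 = 3035.39 km

3035 km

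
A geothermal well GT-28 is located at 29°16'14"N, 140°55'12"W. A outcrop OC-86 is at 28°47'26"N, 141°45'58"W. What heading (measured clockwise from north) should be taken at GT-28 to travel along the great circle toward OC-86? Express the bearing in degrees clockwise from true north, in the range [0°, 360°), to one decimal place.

GT-28: φ = +29.27056°, λ = -140.92000°
OC-86: φ = +28.79056°, λ = -141.76611°
Δλ = -0.8461°
y = sin Δλ · cos φ₂ = -0.012941
x = cos φ₁ sin φ₂ − sin φ₁ cos φ₂ cos Δλ = -0.008331
θ = atan2(y, x) = -122.7704° → 237.2296° (mod 360°)

237.2°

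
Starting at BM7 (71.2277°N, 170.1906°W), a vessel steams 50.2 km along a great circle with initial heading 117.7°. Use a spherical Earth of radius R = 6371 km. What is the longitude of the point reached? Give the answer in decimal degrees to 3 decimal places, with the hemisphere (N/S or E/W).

168.962°W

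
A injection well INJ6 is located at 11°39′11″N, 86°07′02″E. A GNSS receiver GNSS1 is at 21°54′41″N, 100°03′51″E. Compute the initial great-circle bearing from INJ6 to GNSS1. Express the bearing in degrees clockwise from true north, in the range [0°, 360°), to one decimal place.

50.6°

INJ6: φ = +11.65306°, λ = +86.11722°
GNSS1: φ = +21.91139°, λ = +100.06417°
Δλ = 13.9469°
y = sin Δλ · cos φ₂ = 0.223612
x = cos φ₁ sin φ₂ − sin φ₁ cos φ₂ cos Δλ = 0.183611
θ = atan2(y, x) = 50.6101° → 50.6101° (mod 360°)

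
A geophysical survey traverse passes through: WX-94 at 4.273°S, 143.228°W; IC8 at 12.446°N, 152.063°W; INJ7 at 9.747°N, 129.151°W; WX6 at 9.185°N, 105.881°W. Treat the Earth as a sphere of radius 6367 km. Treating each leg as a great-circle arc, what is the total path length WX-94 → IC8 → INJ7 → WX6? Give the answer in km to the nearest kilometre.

WX-94→IC8: c = 0.329597 rad, d = 2098.54 km
IC8→INJ7: c = 0.395093 rad, d = 2515.56 km
INJ7→WX6: c = 0.400651 rad, d = 2550.94 km
Total = 2098.54 + 2515.56 + 2550.94 = 7165.04 km

7165 km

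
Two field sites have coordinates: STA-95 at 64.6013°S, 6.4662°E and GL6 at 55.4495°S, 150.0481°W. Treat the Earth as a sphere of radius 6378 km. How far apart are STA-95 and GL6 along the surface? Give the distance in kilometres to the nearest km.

6524 km

Δφ = 9.1518°,  Δλ = -156.5143°
a = sin²(Δφ/2) + cos φ₁ cos φ₂ sin²(Δλ/2) = 0.239541
c = 2·arcsin(√a) = 1.022869 rad = 58.6061°
d = R·c = 6378 × 1.022869 = 6523.9 km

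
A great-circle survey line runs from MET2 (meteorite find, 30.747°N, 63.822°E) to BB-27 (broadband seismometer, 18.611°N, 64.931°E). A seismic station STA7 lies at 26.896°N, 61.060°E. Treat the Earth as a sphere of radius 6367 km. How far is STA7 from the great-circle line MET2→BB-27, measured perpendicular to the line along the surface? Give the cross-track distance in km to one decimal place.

δ₁₃ = central angle MET2→STA7 = 0.079372 rad  (haversine)
θ₁₃ = bearing MET2→STA7 = 212.820°,  θ₁₂ = bearing MET2→BB-27 = 175.012°
dₓₜ = R·arcsin(sin δ₁₃ · sin(θ₁₃ − θ₁₂)) = 6367·arcsin(0.07929·sin(37.809°)) = 309.597 km
|dₓₜ| = 309.597 km

309.6 km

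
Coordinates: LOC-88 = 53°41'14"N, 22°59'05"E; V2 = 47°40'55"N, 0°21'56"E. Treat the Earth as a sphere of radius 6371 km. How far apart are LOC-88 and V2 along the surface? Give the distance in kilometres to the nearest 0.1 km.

1718.4 km

LOC-88: φ = +53.68722°, λ = +22.98472°
V2: φ = +47.68194°, λ = +0.36556°
Δφ = -6.0053°,  Δλ = -22.6192°
a = sin²(Δφ/2) + cos φ₁ cos φ₂ sin²(Δλ/2) = 0.018077
c = 2·arcsin(√a) = 0.269720 rad = 15.4538°
d = R·c = 6371 × 0.269720 = 1718.4 km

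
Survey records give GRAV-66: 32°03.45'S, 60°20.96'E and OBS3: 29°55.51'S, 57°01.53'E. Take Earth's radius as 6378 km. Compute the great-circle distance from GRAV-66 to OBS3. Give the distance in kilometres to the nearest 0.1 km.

GRAV-66: φ = -32.05750°, λ = +60.34933°
OBS3: φ = -29.92517°, λ = +57.02550°
Δφ = 2.1323°,  Δλ = -3.3238°
a = sin²(Δφ/2) + cos φ₁ cos φ₂ sin²(Δλ/2) = 0.000964
c = 2·arcsin(√a) = 0.062108 rad = 3.5585°
d = R·c = 6378 × 0.062108 = 396.1 km

396.1 km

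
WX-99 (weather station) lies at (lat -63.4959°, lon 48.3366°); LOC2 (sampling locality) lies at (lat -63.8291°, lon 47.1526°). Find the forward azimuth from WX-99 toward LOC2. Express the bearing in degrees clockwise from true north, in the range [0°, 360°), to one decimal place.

Δλ = -1.1840°
y = sin Δλ · cos φ₂ = -0.009114
x = cos φ₁ sin φ₂ − sin φ₁ cos φ₂ cos Δλ = -0.005900
θ = atan2(y, x) = -122.9172° → 237.0828° (mod 360°)

237.1°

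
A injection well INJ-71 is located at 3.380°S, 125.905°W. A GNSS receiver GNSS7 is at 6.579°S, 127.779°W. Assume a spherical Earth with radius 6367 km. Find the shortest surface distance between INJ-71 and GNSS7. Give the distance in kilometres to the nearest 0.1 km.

Δφ = -3.1990°,  Δλ = -1.8740°
a = sin²(Δφ/2) + cos φ₁ cos φ₂ sin²(Δλ/2) = 0.001044
c = 2·arcsin(√a) = 0.064643 rad = 3.7038°
d = R·c = 6367 × 0.064643 = 411.6 km

411.6 km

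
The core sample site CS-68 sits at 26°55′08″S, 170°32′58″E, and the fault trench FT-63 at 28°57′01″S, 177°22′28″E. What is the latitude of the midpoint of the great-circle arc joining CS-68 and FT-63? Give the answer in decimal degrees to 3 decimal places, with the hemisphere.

27.977°S

CS-68: φ = -26.91889°, λ = +170.54944°
FT-63: φ = -28.95028°, λ = +177.37444°
Bx = cos φ₂ cos Δλ = 0.868839,  By = cos φ₂ sin Δλ = 0.103987
φₘ = atan2(sin φ₁ + sin φ₂, √((cos φ₁ + Bx)² + By²)) = -27.97669°
λₘ = λ₁ + atan2(By, cos φ₁ + Bx) = 173.92983°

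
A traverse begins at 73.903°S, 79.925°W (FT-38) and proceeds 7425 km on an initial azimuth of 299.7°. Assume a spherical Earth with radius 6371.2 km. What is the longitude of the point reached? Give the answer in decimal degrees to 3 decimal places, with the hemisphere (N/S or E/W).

135.513°W

δ = d/R = 7425/6371.2 = 1.165401 rad
φ₂ = arcsin(sin φ₁ cos δ + cos φ₁ sin δ cos θ)
   = arcsin(-0.96079·0.39438 + 0.27726·0.91895·0.49546) = -14.63626°
λ₂ = λ₁ + atan2(sin θ sin δ cos φ₁, cos δ − sin φ₁ sin φ₂) = -135.51323°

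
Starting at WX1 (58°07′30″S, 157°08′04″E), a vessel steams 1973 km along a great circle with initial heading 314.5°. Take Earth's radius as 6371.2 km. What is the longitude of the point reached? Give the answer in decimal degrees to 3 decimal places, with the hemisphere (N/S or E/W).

139.513°E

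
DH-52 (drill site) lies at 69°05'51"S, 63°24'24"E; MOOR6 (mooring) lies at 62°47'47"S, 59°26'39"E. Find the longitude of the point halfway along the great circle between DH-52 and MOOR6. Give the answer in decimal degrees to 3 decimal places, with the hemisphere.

61.181°E

DH-52: φ = -69.09750°, λ = +63.40667°
MOOR6: φ = -62.79639°, λ = +59.44417°
Bx = cos φ₂ cos Δλ = 0.456061,  By = cos φ₂ sin Δλ = -0.031591
φₘ = atan2(sin φ₁ + sin φ₂, √((cos φ₁ + Bx)² + By²)) = -65.95950°
λₘ = λ₁ + atan2(By, cos φ₁ + Bx) = 61.18099°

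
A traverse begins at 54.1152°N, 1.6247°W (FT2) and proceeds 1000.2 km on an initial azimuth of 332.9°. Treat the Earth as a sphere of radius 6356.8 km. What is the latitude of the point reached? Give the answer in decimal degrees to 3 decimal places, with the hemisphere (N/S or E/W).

61.879°N

δ = d/R = 1000.2/6356.8 = 0.157343 rad
φ₂ = arcsin(sin φ₁ cos δ + cos φ₁ sin δ cos θ)
   = arcsin(0.81020·0.98765 + 0.58616·0.15669·0.89021) = 61.87886°
λ₂ = λ₁ + atan2(sin θ sin δ cos φ₁, cos δ − sin φ₁ sin φ₂) = -10.33536°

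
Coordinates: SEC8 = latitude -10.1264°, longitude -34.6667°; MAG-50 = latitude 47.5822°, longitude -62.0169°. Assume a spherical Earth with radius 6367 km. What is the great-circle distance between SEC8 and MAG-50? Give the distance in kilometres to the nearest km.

Δφ = 57.7086°,  Δλ = -27.3502°
a = sin²(Δφ/2) + cos φ₁ cos φ₂ sin²(Δλ/2) = 0.270001
c = 2·arcsin(√a) = 1.092804 rad = 62.6130°
d = R·c = 6367 × 1.092804 = 6957.9 km

6958 km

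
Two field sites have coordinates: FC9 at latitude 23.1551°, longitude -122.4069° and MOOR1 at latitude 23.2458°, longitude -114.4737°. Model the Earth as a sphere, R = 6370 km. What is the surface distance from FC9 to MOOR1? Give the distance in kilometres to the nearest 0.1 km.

810.6 km

Δφ = 0.0907°,  Δλ = 7.9332°
a = sin²(Δφ/2) + cos φ₁ cos φ₂ sin²(Δλ/2) = 0.004043
c = 2·arcsin(√a) = 0.127257 rad = 7.2913°
d = R·c = 6370 × 0.127257 = 810.6 km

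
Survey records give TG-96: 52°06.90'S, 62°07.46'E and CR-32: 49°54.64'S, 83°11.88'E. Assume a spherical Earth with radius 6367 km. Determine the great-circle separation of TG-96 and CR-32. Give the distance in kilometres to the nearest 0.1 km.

1488.1 km

TG-96: φ = -52.11500°, λ = +62.12433°
CR-32: φ = -49.91067°, λ = +83.19800°
Δφ = 2.2043°,  Δλ = 21.0737°
a = sin²(Δφ/2) + cos φ₁ cos φ₂ sin²(Δλ/2) = 0.013594
c = 2·arcsin(√a) = 0.233720 rad = 13.3912°
d = R·c = 6367 × 0.233720 = 1488.1 km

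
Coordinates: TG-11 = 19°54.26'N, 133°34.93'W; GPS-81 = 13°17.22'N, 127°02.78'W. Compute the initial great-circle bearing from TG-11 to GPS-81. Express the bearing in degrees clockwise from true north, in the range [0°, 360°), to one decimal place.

TG-11: φ = +19.90433°, λ = -133.58217°
GPS-81: φ = +13.28700°, λ = -127.04633°
Δλ = 6.5358°
y = sin Δλ · cos φ₂ = 0.110778
x = cos φ₁ sin φ₂ − sin φ₁ cos φ₂ cos Δλ = -0.113084
θ = atan2(y, x) = 135.5903° → 135.5903° (mod 360°)

135.6°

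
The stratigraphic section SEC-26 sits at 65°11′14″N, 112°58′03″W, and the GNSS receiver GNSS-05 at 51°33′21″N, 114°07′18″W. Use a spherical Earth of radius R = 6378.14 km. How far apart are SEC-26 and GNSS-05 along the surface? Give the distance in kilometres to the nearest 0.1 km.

1518.9 km

SEC-26: φ = +65.18722°, λ = -112.96750°
GNSS-05: φ = +51.55583°, λ = -114.12167°
Δφ = -13.6314°,  Δλ = -1.1542°
a = sin²(Δφ/2) + cos φ₁ cos φ₂ sin²(Δλ/2) = 0.014110
c = 2·arcsin(√a) = 0.238137 rad = 13.6443°
d = R·c = 6378.14 × 0.238137 = 1518.9 km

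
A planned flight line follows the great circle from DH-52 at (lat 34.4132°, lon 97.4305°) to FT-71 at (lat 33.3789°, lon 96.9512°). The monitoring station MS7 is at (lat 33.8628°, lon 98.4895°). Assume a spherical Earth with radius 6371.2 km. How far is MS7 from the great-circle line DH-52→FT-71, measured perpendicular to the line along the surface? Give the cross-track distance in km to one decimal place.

113.1 km

δ₁₃ = central angle DH-52→MS7 = 0.018064 rad  (haversine)
θ₁₃ = bearing DH-52→MS7 = 121.828°,  θ₁₂ = bearing DH-52→FT-71 = 201.173°
dₓₜ = R·arcsin(sin δ₁₃ · sin(θ₁₃ − θ₁₂)) = 6371.2·arcsin(0.01806·sin(-79.345°)) = -113.105 km
|dₓₜ| = 113.105 km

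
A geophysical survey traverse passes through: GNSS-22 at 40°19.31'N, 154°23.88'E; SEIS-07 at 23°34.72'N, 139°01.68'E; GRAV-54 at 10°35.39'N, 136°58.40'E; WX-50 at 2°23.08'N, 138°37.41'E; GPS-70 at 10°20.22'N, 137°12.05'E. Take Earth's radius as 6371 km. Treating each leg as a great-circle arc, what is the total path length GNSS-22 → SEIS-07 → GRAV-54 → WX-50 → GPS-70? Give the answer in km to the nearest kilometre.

5641 km

GNSS-22: φ = +40.32183°, λ = +154.39800°
SEIS-07: φ = +23.57867°, λ = +139.02800°
GRAV-54: φ = +10.58983°, λ = +136.97333°
WX-50: φ = +2.38467°, λ = +138.62350°
GPS-70: φ = +10.33700°, λ = +137.20083°
GNSS-22→SEIS-07: c = 0.369207 rad, d = 2352.22 km
SEIS-07→GRAV-54: c = 0.229261 rad, d = 1460.62 km
GRAV-54→WX-50: c = 0.146033 rad, d = 930.38 km
WX-50→GPS-70: c = 0.140968 rad, d = 898.10 km
Total = 2352.22 + 1460.62 + 930.38 + 898.10 = 5641.32 km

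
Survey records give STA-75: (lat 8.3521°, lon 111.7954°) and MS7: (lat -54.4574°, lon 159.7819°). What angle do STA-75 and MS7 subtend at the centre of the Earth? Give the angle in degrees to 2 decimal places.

74.53°

Δφ = -62.8095°,  Δλ = 47.9865°
a = sin²(Δφ/2) + cos φ₁ cos φ₂ sin²(Δλ/2) = 0.366623
c = 2·arcsin(√a) = 1.300773 rad = 74.5288°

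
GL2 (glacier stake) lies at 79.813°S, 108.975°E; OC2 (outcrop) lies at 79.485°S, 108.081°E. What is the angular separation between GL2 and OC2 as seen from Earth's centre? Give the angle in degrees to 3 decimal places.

Δφ = 0.3280°,  Δλ = -0.8940°
a = sin²(Δφ/2) + cos φ₁ cos φ₂ sin²(Δλ/2) = 0.000010
c = 2·arcsin(√a) = 0.006374 rad = 0.3652°

0.365°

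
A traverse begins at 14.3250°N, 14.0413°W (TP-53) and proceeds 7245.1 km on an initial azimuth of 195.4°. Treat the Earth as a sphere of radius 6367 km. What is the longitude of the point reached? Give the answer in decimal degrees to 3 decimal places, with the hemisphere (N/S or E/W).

35.195°W

δ = d/R = 7245.1/6367 = 1.137914 rad
φ₂ = arcsin(sin φ₁ cos δ + cos φ₁ sin δ cos θ)
   = arcsin(0.24742·0.41949 + 0.96891·0.90776·-0.96410) = -48.08754°
λ₂ = λ₁ + atan2(sin θ sin δ cos φ₁, cos δ − sin φ₁ sin φ₂) = -35.19514°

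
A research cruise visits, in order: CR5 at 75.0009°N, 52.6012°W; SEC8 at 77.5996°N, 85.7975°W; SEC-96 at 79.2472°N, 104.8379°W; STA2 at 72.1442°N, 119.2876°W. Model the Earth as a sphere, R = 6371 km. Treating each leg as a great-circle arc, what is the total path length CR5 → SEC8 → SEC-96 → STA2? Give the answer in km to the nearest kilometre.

2244 km

CR5→SEC8: c = 0.142236 rad, d = 906.18 km
SEC8→SEC-96: c = 0.072202 rad, d = 460.00 km
SEC-96→STA2: c = 0.137835 rad, d = 878.14 km
Total = 906.18 + 460.00 + 878.14 = 2244.33 km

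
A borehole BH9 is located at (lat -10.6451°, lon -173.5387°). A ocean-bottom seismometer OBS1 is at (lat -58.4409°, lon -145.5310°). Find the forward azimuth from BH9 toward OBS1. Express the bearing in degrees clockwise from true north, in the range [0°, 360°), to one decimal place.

Δλ = 28.0077°
y = sin Δλ · cos φ₂ = 0.245773
x = cos φ₁ sin φ₂ − sin φ₁ cos φ₂ cos Δλ = -0.752078
θ = atan2(y, x) = 161.9030° → 161.9030° (mod 360°)

161.9°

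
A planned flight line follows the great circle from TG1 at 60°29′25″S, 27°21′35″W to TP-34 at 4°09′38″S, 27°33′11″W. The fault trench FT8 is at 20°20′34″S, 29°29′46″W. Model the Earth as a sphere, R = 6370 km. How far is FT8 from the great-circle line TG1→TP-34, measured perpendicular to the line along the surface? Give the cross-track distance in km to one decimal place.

206.1 km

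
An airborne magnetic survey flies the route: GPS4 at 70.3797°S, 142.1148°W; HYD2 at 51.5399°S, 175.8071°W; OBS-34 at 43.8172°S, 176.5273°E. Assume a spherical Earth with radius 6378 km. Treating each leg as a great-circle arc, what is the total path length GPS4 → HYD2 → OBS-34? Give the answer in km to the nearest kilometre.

3739 km

GPS4→HYD2: c = 0.424257 rad, d = 2705.91 km
HYD2→OBS-34: c = 0.161921 rad, d = 1032.73 km
Total = 2705.91 + 1032.73 = 3738.64 km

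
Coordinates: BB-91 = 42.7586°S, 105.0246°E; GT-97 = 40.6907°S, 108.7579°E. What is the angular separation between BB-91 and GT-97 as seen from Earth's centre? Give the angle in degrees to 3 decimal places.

3.469°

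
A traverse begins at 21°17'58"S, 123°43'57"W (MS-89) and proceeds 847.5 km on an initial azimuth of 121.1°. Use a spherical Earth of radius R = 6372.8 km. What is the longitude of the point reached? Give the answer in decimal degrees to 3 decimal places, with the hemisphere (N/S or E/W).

MS-89: φ = -21.29944°, λ = -123.73250°
δ = d/R = 847.5/6372.8 = 0.132987 rad
φ₂ = arcsin(sin φ₁ cos δ + cos φ₁ sin δ cos θ)
   = arcsin(-0.36324·0.99117 + 0.93169·0.13260·-0.51653) = -25.07768°
λ₂ = λ₁ + atan2(sin θ sin δ cos φ₁, cos δ − sin φ₁ sin φ₂) = -116.53132°

116.531°W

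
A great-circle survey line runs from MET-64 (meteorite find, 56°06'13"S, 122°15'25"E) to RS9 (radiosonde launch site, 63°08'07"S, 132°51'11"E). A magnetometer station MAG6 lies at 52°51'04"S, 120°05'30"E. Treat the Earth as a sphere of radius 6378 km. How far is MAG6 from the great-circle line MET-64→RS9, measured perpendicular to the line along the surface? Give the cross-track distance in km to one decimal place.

72.6 km

MET-64: φ = -56.10361°, λ = +122.25694°
RS9: φ = -63.13528°, λ = +132.85306°
MAG6: φ = -52.85111°, λ = +120.09167°
δ₁₃ = central angle MET-64→MAG6 = 0.060858 rad  (haversine)
θ₁₃ = bearing MET-64→MAG6 = 337.967°,  θ₁₂ = bearing MET-64→RS9 = 147.175°
dₓₜ = R·arcsin(sin δ₁₃ · sin(θ₁₃ − θ₁₂)) = 6378·arcsin(0.06082·sin(190.792°)) = -72.636 km
|dₓₜ| = 72.636 km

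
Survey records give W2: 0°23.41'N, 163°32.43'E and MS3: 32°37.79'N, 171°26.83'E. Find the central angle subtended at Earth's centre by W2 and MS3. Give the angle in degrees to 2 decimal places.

33.09°

W2: φ = +0.39017°, λ = +163.54050°
MS3: φ = +32.62983°, λ = +171.44717°
Δφ = 32.2397°,  Δλ = 7.9067°
a = sin²(Δφ/2) + cos φ₁ cos φ₂ sin²(Δλ/2) = 0.081091
c = 2·arcsin(√a) = 0.577522 rad = 33.0896°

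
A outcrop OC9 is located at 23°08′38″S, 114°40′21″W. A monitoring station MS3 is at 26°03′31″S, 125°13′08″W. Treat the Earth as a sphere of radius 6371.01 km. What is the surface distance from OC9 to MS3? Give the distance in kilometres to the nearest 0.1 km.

1114.0 km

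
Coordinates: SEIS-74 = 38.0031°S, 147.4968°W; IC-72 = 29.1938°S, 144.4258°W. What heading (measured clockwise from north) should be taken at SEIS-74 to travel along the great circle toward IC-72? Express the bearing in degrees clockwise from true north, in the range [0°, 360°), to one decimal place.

17.1°

Δλ = 3.0710°
y = sin Δλ · cos φ₂ = 0.046768
x = cos φ₁ sin φ₂ − sin φ₁ cos φ₂ cos Δλ = 0.152374
θ = atan2(y, x) = 17.0628° → 17.0628° (mod 360°)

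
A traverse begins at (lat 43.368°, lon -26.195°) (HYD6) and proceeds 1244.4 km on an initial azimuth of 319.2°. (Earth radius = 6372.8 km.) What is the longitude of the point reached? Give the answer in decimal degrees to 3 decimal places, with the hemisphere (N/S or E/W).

37.894°W

δ = d/R = 1244.4/6372.8 = 0.195267 rad
φ₂ = arcsin(sin φ₁ cos δ + cos φ₁ sin δ cos θ)
   = arcsin(0.68668·0.98100 + 0.72696·0.19403·0.75700) = 51.29782°
λ₂ = λ₁ + atan2(sin θ sin δ cos φ₁, cos δ − sin φ₁ sin φ₂) = -37.89361°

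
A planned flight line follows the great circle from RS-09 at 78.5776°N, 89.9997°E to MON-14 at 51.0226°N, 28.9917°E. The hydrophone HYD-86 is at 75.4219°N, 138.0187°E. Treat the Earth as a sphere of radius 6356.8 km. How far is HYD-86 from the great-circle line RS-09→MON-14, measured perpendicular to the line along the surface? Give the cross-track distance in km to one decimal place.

139.1 km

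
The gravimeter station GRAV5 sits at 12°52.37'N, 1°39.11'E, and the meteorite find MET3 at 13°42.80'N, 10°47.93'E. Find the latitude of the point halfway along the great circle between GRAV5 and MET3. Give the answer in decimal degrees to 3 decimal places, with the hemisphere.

GRAV5: φ = +12.87283°, λ = +1.65183°
MET3: φ = +13.71333°, λ = +10.79883°
Bx = cos φ₂ cos Δλ = 0.959140,  By = cos φ₂ sin Δλ = 0.154436
φₘ = atan2(sin φ₁ + sin φ₂, √((cos φ₁ + Bx)² + By²)) = 13.33403°
λₘ = λ₁ + atan2(By, cos φ₁ + Bx) = 6.21739°

13.334°N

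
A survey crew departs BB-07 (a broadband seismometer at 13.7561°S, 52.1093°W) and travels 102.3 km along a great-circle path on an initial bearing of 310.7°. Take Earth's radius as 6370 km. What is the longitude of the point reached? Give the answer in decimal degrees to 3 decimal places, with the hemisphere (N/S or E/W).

52.826°W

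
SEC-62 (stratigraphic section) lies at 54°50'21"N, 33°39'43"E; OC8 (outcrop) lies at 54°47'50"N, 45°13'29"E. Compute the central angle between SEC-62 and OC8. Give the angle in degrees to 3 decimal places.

6.655°

SEC-62: φ = +54.83917°, λ = +33.66194°
OC8: φ = +54.79722°, λ = +45.22472°
Δφ = -0.0419°,  Δλ = 11.5628°
a = sin²(Δφ/2) + cos φ₁ cos φ₂ sin²(Δλ/2) = 0.003369
c = 2·arcsin(√a) = 0.116147 rad = 6.6547°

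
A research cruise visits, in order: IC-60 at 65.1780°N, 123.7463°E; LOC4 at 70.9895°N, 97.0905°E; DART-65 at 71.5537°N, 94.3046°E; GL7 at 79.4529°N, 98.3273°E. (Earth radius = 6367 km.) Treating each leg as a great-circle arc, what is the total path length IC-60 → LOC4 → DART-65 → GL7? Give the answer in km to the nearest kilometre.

2267 km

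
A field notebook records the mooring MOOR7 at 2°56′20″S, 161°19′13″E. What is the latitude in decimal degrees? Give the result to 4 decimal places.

2.9389°S

2° + 56′/60 + 20″/3600 = 2 + 0.93333 + 0.00556 = 2.9389°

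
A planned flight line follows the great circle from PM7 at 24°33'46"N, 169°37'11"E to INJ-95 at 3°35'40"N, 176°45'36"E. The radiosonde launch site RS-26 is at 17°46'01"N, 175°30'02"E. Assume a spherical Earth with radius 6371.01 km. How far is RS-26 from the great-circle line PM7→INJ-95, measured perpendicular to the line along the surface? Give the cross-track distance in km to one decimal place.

342.4 km

PM7: φ = +24.56278°, λ = +169.61972°
INJ-95: φ = +3.59444°, λ = +176.76000°
RS-26: φ = +17.76694°, λ = +175.50056°
δ₁₃ = central angle PM7→RS-26 = 0.152359 rad  (haversine)
θ₁₃ = bearing PM7→RS-26 = 139.992°,  θ₁₂ = bearing PM7→INJ-95 = 160.720°
dₓₜ = R·arcsin(sin δ₁₃ · sin(θ₁₃ − θ₁₂)) = 6371.01·arcsin(0.15177·sin(-20.728°)) = -342.393 km
|dₓₜ| = 342.393 km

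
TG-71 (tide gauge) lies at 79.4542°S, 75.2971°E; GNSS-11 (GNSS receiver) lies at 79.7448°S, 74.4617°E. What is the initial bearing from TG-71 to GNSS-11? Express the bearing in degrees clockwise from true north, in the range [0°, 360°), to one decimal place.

207.0°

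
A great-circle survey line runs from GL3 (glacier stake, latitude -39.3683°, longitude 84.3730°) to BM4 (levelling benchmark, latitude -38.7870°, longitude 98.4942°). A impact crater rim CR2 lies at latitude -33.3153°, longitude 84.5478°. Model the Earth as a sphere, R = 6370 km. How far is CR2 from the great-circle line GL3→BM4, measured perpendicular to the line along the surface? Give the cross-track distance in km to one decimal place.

δ₁₃ = central angle GL3→CR2 = 0.105673 rad  (haversine)
θ₁₃ = bearing GL3→CR2 = 1.385°,  θ₁₂ = bearing GL3→BM4 = 91.444°
dₓₜ = R·arcsin(sin δ₁₃ · sin(θ₁₃ − θ₁₂)) = 6370·arcsin(0.10548·sin(-90.059°)) = -673.138 km
|dₓₜ| = 673.138 km

673.1 km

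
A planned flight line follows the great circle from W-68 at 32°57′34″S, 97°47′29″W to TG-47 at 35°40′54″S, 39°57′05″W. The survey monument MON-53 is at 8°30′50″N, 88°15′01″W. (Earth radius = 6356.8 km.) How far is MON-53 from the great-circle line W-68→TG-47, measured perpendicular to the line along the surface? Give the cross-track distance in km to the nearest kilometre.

W-68: φ = -32.95944°, λ = -97.79139°
TG-47: φ = -35.68167°, λ = -39.95139°
MON-53: φ = +8.51389°, λ = -88.25028°
δ₁₃ = central angle W-68→MON-53 = 0.741013 rad  (haversine)
θ₁₃ = bearing W-68→MON-53 = 14.054°,  θ₁₂ = bearing W-68→TG-47 = 110.287°
dₓₜ = R·arcsin(sin δ₁₃ · sin(θ₁₃ − θ₁₂)) = 6356.8·arcsin(0.67504·sin(-96.232°)) = -4676.183 km
|dₓₜ| = 4676.183 km

4676 km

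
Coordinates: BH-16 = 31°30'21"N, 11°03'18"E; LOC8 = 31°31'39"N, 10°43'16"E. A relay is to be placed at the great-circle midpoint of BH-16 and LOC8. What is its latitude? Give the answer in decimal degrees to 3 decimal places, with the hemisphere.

31.517°N

BH-16: φ = +31.50583°, λ = +11.05500°
LOC8: φ = +31.52750°, λ = +10.72111°
Bx = cos φ₂ cos Δλ = 0.852375,  By = cos φ₂ sin Δλ = -0.004967
φₘ = atan2(sin φ₁ + sin φ₂, √((cos φ₁ + Bx)² + By²)) = 31.51678°
λₘ = λ₁ + atan2(By, cos φ₁ + Bx) = 10.88807°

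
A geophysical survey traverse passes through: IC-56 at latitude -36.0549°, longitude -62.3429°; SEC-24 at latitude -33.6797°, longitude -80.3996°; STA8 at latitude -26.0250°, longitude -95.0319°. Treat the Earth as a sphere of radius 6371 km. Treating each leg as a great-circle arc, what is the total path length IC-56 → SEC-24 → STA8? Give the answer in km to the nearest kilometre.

3311 km

IC-56→SEC-24: c = 0.261482 rad, d = 1665.90 km
SEC-24→STA8: c = 0.258258 rad, d = 1645.36 km
Total = 1665.90 + 1645.36 = 3311.27 km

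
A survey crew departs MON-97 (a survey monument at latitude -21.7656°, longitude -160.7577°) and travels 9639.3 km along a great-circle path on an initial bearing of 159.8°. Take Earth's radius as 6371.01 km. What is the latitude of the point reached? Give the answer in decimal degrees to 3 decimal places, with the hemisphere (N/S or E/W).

δ = d/R = 9639.3/6371.01 = 1.512994 rad
φ₂ = arcsin(sin φ₁ cos δ + cos φ₁ sin δ cos θ)
   = arcsin(-0.37081·0.05777 + 0.92871·0.99833·-0.93849) = -63.06901°
λ₂ = λ₁ + atan2(sin θ sin δ cos φ₁, cos δ − sin φ₁ sin φ₂) = -30.32022°

63.069°S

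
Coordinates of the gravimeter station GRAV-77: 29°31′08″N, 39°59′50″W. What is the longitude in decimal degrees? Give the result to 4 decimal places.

39° + 59′/60 + 50″/3600 = 39 + 0.98333 + 0.01389 = 39.9972°

39.9972°W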